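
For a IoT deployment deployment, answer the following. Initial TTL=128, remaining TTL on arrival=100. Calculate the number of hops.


Given: initial TTL = 128, received TTL = 100
Hops = initial TTL - received TTL
Hops = 128 - 100 = 28

28


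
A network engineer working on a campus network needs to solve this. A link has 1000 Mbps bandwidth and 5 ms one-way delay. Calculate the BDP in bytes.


Given: bandwidth = 1000 Mbps, delay = 5 ms
BDP in bits = 1000 * 10^6 * 5 / 1000
BDP in bits = 5000000
BDP in bytes = 5000000 / 8 = 625000

625000


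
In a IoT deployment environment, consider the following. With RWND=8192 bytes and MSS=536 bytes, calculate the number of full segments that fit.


Given: RWND = 8192 bytes, MSS = 536 bytes
Full segments = floor(RWND / MSS)
Full segments = floor(8192 / 536)
Full segments = floor(15.2836) = 15

15


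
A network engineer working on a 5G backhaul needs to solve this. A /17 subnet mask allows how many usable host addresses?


Given: subnet mask /17
Host bits = 32 - 17 = 15
Total addresses = 2^15 = 32768
Usable hosts = 32768 - 2 (network + broadcast) = 32766

32766


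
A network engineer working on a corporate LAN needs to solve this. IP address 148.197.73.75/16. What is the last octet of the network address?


Given: IP = 148.197.73.75, prefix = /16
Subnet mask = 255.255.0.0
Last octet of IP: 75
Last octet of mask: 0
Network last octet = 75 AND 0 = 0

0


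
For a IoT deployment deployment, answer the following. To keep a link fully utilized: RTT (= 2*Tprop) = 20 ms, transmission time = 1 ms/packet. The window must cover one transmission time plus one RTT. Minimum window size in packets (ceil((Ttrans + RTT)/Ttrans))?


Given: Ttrans = 1 ms, RTT = 20 ms (= 2 * Tprop, Tprop = 10 ms)
Time until first ACK returns = Ttrans + RTT = 1 + 20 = 21 ms
Need W * Ttrans >= Ttrans + RTT  ->  W >= (Ttrans + RTT) / Ttrans
(Ttrans + RTT) / Ttrans = 21 / 1 = 21
W_min = ceil(21) = 21

21


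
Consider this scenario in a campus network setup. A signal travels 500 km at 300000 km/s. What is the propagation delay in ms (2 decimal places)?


Given: distance = 500 km, speed = 300000 km/s
Delay = distance / speed = 500 / 300000 seconds
Delay in ms = 500 * 1000 / 300000
Delay = 1.6667 ms
Rounded to 2 dp = 1.67 ms

1.67


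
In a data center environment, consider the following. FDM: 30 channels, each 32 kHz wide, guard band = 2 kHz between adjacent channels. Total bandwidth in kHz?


Given: 30 channels, 32 kHz each, guard = 2 kHz
Channel bandwidth = 30 * 32 = 960 kHz
Guard bands = 29 gaps * 2 kHz = 58 kHz
Total = 960 + 58 = 1018 kHz

1018


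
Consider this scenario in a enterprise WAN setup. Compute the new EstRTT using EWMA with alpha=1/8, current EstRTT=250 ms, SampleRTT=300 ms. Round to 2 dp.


Given: EstRTT = 250 ms, SampleRTT = 300 ms, alpha = 1/8
New EstRTT = (1 - alpha) * EstRTT + alpha * SampleRTT
(7/8) * 250 = 218.75
(1/8) * 300 = 37.5
New EstRTT = 218.75 + 37.5 = 256.25 ms -> 256.25 ms (2 dp)

256.25


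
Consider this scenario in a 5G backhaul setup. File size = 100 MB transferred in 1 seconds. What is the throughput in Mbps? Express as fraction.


Given: file = 100 MB, time = 1 s
File in Mb = 100 * 8 = 800 Mb
Throughput = 800 / 1 Mbps
Throughput = 800 Mbps

800


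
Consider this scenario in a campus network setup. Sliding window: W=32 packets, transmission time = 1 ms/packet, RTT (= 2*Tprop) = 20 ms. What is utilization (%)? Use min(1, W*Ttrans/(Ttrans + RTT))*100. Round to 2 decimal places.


Given: W = 32, Ttrans = 1 ms, RTT = 20 ms (= 2 * Tprop, Tprop = 10 ms)
Cycle time = Ttrans + RTT = 1 + 20 = 21 ms (first packet sent until its ACK returns)
W * Ttrans = 32 * 1 = 32 ms of sending per cycle
W * Ttrans / (Ttrans + RTT) = 32 / 21 = 1.523810
U = min(1, 1.523810) = 1.000000
U% = 100.00%

100.00


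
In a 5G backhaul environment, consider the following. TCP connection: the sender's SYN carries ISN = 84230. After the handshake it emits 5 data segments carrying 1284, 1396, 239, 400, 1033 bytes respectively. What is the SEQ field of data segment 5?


The SYN occupies sequence number ISN = 84230, so the first data byte is ISN + 1 = 84231.
SEQ of data segment i = (ISN + 1) + sum of payload sizes of segments 1..i-1.
Segment 1: SEQ = 84231, payload = 1284 bytes
Segment 2: SEQ = 85515, payload = 1396 bytes
Segment 3: SEQ = 86911, payload = 239 bytes
Segment 4: SEQ = 87150, payload = 400 bytes
Segment 5: SEQ = 87550, payload = 1033 bytes
SEQ of segment 5 = 84231 + 1284 + 1396 + 239 + 400 = 87550

87550


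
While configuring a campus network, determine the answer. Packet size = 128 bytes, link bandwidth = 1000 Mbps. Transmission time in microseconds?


Given: packet = 128 bytes, bandwidth = 1000 Mbps
Packet in bits = 128 * 8 = 1024 bits
Bandwidth = 1000 * 10^6 = 1000000000 bps
Time = 1024 / 1000000000 seconds
Time in us = 1024 * 10^6 / 1000000000 = 1.024

1.024


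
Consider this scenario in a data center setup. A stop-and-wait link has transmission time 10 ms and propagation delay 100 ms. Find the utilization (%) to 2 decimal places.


Given: Ttrans = 10 ms, Tprop = 100 ms
RTT = 2 * Tprop = 2 * 100 = 200 ms
U = Ttrans / (Ttrans + RTT)
U = 10 / (10 + 200)
U = 10 / 210 = 0.047619
U% = 4.76%

4.76


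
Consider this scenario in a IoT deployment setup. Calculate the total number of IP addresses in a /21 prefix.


Given: CIDR prefix /21
Host bits = 32 - 21 = 11
Total addresses = 2^11 = 2048

2048


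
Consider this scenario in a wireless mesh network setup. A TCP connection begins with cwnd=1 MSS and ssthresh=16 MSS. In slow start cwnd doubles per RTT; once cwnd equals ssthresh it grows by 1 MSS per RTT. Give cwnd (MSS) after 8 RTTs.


RTT 0: cwnd = 1 MSS (initial)
RTT 1: cwnd = 2 MSS (slow start, doubled)
RTT 2: cwnd = 4 MSS (slow start, doubled)
RTT 3: cwnd = 8 MSS (slow start, doubled)
RTT 4: cwnd = 16 MSS (slow start, doubled)
RTT 5: cwnd = 17 MSS (congestion avoidance, +1)
RTT 6: cwnd = 18 MSS (congestion avoidance, +1)
RTT 7: cwnd = 19 MSS (congestion avoidance, +1)
RTT 8: cwnd = 20 MSS (congestion avoidance, +1)

20


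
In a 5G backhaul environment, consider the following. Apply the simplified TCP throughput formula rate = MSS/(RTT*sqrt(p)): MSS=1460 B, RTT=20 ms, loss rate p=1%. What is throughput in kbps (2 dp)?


Given: MSS = 1460 bytes, RTT = 20 ms, loss = 1%
RTT in seconds = 20 / 1000 = 0.02
Loss rate = 1% = 0.01
sqrt(loss) = sqrt(0.01) = 0.1
Throughput (bytes/s) = 1460 / (0.02 * 0.1) = 730000.0000
Throughput (kbps) = 730000.0000 * 8 / 1000 = 5840.000000 -> 5840.00 kbps (2 dp)

5840.00


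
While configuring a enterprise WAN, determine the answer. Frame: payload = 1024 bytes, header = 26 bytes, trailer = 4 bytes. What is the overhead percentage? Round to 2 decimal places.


Given: payload = 1024 B, header = 26 B, trailer = 4 B
Overhead bytes = header + trailer = 26 + 4 = 30
Total frame = payload + overhead = 1024 + 30 = 1054
Overhead % = 30 / 1054 * 100 = 2.8463% -> 2.85% (2 dp)

2.85


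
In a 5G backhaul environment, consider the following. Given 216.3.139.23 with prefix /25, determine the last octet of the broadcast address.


Given: IP = 216.3.139.23, prefix = /25
Host bits = 32 - 25 = 7
Network last octet = 23 AND mask = 0
Host part size = 2^7 - 1 = 127
Broadcast last octet = 0 OR 127 = 127

127


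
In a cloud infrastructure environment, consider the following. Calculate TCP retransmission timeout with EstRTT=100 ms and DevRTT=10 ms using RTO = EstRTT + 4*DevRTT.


Given: EstRTT = 100 ms, DevRTT = 10 ms
Timeout = EstRTT + 4 * DevRTT
4 * DevRTT = 4 * 10 = 40
Timeout = 100 + 40 = 140 ms

140


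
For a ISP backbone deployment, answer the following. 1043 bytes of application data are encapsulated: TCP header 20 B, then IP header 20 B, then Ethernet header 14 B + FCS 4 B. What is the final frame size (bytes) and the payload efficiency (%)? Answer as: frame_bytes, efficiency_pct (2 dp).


TCP segment = 1043 + 20 = 1063 B
IP packet = 1063 + 20 = 1083 B
Ethernet frame = 1083 + 14 + 4 = 1101 B
Efficiency = app / frame = 1043 / 1101 = 0.947321 = 94.7321% -> 94.73% (2 dp)

1101, 94.73


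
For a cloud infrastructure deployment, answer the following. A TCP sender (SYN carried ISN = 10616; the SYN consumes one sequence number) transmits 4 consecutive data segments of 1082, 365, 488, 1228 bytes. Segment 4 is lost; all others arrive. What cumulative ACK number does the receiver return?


SYN uses sequence number 10616; first data byte = ISN + 1 = 10617.
Segment 1: SEQ = 10617, len = 1082 B, covers [10617, 11698]
Segment 2: SEQ = 11699, len = 365 B, covers [11699, 12063]
Segment 3: SEQ = 12064, len = 488 B, covers [12064, 12551]
Segment 4: SEQ = 12552, len = 1228 B, covers [12552, 13779] [LOST]
In-order data received: bytes [10617, 12551] (segments 1..3).
Segment 4 missing -> gap begins at byte 12552.
Cumulative ACK = next expected in-order byte = 10617 + 1082 + 365 + 488 = 12552

12552


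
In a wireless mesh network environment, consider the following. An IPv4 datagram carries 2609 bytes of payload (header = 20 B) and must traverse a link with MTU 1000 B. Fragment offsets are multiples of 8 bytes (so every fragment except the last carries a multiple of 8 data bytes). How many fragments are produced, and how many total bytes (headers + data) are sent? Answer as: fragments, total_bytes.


Max data per non-final fragment = floor((MTU - header)/8)*8 = floor((1000 - 20)/8)*8 = floor(980/8)*8 = 976 B
Final fragment needs no 8-byte alignment: it can carry up to MTU - header = 980 B
Non-final fragments needed = ceil((payload - 980) / 976) = ceil(1629/976) = ceil(1.6691) = 2
Number of fragments = 2 + 1 = 3
Fragment sizes (data): 2 * 976 B + 657 B (last, 657 <= 980 OK)
Total bytes sent = payload + n_frags * header = 2609 + 3*20 = 2609 + 60 = 2669 B

3, 2669


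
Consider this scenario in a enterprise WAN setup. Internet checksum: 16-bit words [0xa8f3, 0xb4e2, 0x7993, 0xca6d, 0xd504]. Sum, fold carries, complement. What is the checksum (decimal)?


Given words: [0xa8f3, 0xb4e2, 0x7993, 0xca6d, 0xd504]
Step 1: Sum all words
Raw sum = 43251 + 46306 + 31123 + 51821 + 54532 = 227033
Step 2: Fold carry: (30425 + 3) = 30428
One's complement = ~30428 & 0xFFFF = 35107

35107


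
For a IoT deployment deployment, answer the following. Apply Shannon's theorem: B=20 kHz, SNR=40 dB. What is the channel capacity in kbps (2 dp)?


Given: B = 20 kHz, SNR = 40 dB
SNR linear = 10^(40/10) = 10000
1 + SNR = 10001
log2(10001) = 13.2878566418
C = 20 * 1000 * 13.2878566418 = 265757.1328 bps
C = 265.757133 kbps -> 265.76 kbps (2 dp)

265.76


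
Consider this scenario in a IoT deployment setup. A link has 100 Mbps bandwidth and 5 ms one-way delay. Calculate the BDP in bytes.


Given: bandwidth = 100 Mbps, delay = 5 ms
BDP in bits = 100 * 10^6 * 5 / 1000
BDP in bits = 500000
BDP in bytes = 500000 / 8 = 62500

62500


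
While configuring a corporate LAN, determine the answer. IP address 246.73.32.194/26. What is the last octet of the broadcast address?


Given: IP = 246.73.32.194, prefix = /26
Host bits = 32 - 26 = 6
Network last octet = 194 AND mask = 192
Host part size = 2^6 - 1 = 63
Broadcast last octet = 192 OR 63 = 255

255


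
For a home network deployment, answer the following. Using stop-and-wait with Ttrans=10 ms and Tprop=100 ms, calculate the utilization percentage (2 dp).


Given: Ttrans = 10 ms, Tprop = 100 ms
RTT = 2 * Tprop = 2 * 100 = 200 ms
U = Ttrans / (Ttrans + RTT)
U = 10 / (10 + 200)
U = 10 / 210 = 0.047619
U% = 4.76%

4.76


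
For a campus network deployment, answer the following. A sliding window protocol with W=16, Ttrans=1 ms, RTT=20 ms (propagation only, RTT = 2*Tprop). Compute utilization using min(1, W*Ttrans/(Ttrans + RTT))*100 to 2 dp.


Given: W = 16, Ttrans = 1 ms, RTT = 20 ms (= 2 * Tprop, Tprop = 10 ms)
Cycle time = Ttrans + RTT = 1 + 20 = 21 ms (first packet sent until its ACK returns)
W * Ttrans = 16 * 1 = 16 ms of sending per cycle
W * Ttrans / (Ttrans + RTT) = 16 / 21 = 0.761905
U = min(1, 0.761905) = 0.761905
U% = 76.19%

76.19


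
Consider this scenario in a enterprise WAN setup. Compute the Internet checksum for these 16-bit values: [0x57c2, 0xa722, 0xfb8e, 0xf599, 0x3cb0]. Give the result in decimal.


Given words: [0x57c2, 0xa722, 0xfb8e, 0xf599, 0x3cb0]
Step 1: Sum all words
Raw sum = 22466 + 42786 + 64398 + 62873 + 15536 = 208059
Step 2: Fold carry: (11451 + 3) = 11454
One's complement = ~11454 & 0xFFFF = 54081

54081


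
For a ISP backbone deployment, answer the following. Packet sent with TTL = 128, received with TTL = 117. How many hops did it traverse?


Given: initial TTL = 128, received TTL = 117
Hops = initial TTL - received TTL
Hops = 128 - 117 = 11

11


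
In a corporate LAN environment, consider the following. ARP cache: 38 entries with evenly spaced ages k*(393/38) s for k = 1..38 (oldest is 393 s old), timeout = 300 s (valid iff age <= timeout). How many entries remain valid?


Ages are k * 393/38 s for k = 1..38 (spacing = 10.3421 s).
Entry k is valid iff k * 393/38 <= 300 iff k <= 38 * 300 / 393 = 29.0076
n_valid = floor(29.0076) = 29
(n_stale = 38 - 29 = 9)

29


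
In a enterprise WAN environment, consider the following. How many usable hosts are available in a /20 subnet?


Given: subnet mask /20
Host bits = 32 - 20 = 12
Total addresses = 2^12 = 4096
Usable hosts = 4096 - 2 (network + broadcast) = 4094

4094


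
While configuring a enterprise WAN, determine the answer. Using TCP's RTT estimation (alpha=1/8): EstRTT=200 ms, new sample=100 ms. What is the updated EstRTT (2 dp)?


Given: EstRTT = 200 ms, SampleRTT = 100 ms, alpha = 1/8
New EstRTT = (1 - alpha) * EstRTT + alpha * SampleRTT
(7/8) * 200 = 175
(1/8) * 100 = 12.5
New EstRTT = 175 + 12.5 = 187.5 ms -> 187.50 ms (2 dp)

187.50


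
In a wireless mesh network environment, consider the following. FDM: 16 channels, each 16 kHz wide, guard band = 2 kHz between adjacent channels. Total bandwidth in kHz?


Given: 16 channels, 16 kHz each, guard = 2 kHz
Channel bandwidth = 16 * 16 = 256 kHz
Guard bands = 15 gaps * 2 kHz = 30 kHz
Total = 256 + 30 = 286 kHz

286


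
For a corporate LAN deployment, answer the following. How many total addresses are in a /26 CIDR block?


Given: CIDR prefix /26
Host bits = 32 - 26 = 6
Total addresses = 2^6 = 64

64


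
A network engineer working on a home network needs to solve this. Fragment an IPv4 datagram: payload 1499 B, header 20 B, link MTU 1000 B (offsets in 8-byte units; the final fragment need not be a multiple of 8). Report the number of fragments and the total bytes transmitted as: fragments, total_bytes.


Max data per non-final fragment = floor((MTU - header)/8)*8 = floor((1000 - 20)/8)*8 = floor(980/8)*8 = 976 B
Final fragment needs no 8-byte alignment: it can carry up to MTU - header = 980 B
Non-final fragments needed = ceil((payload - 980) / 976) = ceil(519/976) = ceil(0.5318) = 1
Number of fragments = 1 + 1 = 2
Fragment sizes (data): 1 * 976 B + 523 B (last, 523 <= 980 OK)
Total bytes sent = payload + n_frags * header = 1499 + 2*20 = 1499 + 40 = 1539 B

2, 1539


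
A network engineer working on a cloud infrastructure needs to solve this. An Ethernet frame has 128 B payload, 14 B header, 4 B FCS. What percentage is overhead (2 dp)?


Given: payload = 128 B, header = 14 B, trailer = 4 B
Overhead bytes = header + trailer = 14 + 4 = 18
Total frame = payload + overhead = 128 + 18 = 146
Overhead % = 18 / 146 * 100 = 12.3288% -> 12.33% (2 dp)

12.33


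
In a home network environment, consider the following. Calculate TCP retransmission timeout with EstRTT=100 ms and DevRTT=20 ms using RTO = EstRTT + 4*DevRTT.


Given: EstRTT = 100 ms, DevRTT = 20 ms
Timeout = EstRTT + 4 * DevRTT
4 * DevRTT = 4 * 20 = 80
Timeout = 100 + 80 = 180 ms

180


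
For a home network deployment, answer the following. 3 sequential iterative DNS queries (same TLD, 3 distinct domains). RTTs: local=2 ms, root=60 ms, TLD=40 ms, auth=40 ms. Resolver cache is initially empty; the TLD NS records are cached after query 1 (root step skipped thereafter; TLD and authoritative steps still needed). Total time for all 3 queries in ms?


Lookup 1 (cold cache): local + root + TLD + auth = 2 + 60 + 40 + 40 = 142 ms
Lookups 2..3 (TLD NS cached -> skip root; new domain -> still ask TLD and auth): local + TLD + auth = 2 + 40 + 40 = 82 ms each
Remaining 2 lookups: 2 * 82 = 164 ms
Total = 142 + 164 = 306 ms

306


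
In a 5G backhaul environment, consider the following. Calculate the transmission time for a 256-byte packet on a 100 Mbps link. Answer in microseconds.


Given: packet = 256 bytes, bandwidth = 100 Mbps
Packet in bits = 256 * 8 = 2048 bits
Bandwidth = 100 * 10^6 = 100000000 bps
Time = 2048 / 100000000 seconds
Time in us = 2048 * 10^6 / 100000000 = 20.48

20.48


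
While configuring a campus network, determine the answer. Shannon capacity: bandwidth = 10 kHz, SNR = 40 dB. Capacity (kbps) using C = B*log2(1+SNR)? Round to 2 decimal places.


Given: B = 10 kHz, SNR = 40 dB
SNR linear = 10^(40/10) = 10000
1 + SNR = 10001
log2(10001) = 13.2878566418
C = 10 * 1000 * 13.2878566418 = 132878.5664 bps
C = 132.878566 kbps -> 132.88 kbps (2 dp)

132.88


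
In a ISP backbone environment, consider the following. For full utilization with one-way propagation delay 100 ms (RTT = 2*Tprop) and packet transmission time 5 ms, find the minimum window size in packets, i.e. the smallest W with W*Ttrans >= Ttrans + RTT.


Given: Ttrans = 5 ms, RTT = 200 ms (= 2 * Tprop, Tprop = 100 ms)
Time until first ACK returns = Ttrans + RTT = 5 + 200 = 205 ms
Need W * Ttrans >= Ttrans + RTT  ->  W >= (Ttrans + RTT) / Ttrans
(Ttrans + RTT) / Ttrans = 205 / 5 = 41
W_min = ceil(41) = 41

41


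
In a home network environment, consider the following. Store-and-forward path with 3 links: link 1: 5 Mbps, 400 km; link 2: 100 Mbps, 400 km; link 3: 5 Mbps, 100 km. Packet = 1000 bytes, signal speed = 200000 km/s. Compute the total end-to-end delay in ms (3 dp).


Packet = 1000 bytes = 8000 bits. Store-and-forward: sum (t_trans + t_prop) per link.
Link 1: t_trans = 8000/(5*10^6) s = 1.6000 ms; t_prop = 400/200000 s = 2.0000 ms; subtotal = 3.6000 ms
Link 2: t_trans = 8000/(100*10^6) s = 0.0800 ms; t_prop = 400/200000 s = 2.0000 ms; subtotal = 2.0800 ms
Link 3: t_trans = 8000/(5*10^6) s = 1.6000 ms; t_prop = 100/200000 s = 0.5000 ms; subtotal = 2.1000 ms
End-to-end = 3.6000 + 2.0800 + 2.1000 = 7.7800 ms -> 7.780 ms (3 dp)

7.780


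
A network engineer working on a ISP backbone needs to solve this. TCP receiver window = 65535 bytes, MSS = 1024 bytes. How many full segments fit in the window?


Given: RWND = 65535 bytes, MSS = 1024 bytes
Full segments = floor(RWND / MSS)
Full segments = floor(65535 / 1024)
Full segments = floor(63.999) = 63

63


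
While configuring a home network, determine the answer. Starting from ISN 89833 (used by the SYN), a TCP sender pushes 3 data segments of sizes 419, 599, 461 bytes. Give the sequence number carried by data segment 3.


The SYN occupies sequence number ISN = 89833, so the first data byte is ISN + 1 = 89834.
SEQ of data segment i = (ISN + 1) + sum of payload sizes of segments 1..i-1.
Segment 1: SEQ = 89834, payload = 419 bytes
Segment 2: SEQ = 90253, payload = 599 bytes
Segment 3: SEQ = 90852, payload = 461 bytes
SEQ of segment 3 = 89834 + 419 + 599 = 90852

90852


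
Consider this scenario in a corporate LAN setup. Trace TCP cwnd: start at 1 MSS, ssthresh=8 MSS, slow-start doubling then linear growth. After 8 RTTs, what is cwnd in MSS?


RTT 0: cwnd = 1 MSS (initial)
RTT 1: cwnd = 2 MSS (slow start, doubled)
RTT 2: cwnd = 4 MSS (slow start, doubled)
RTT 3: cwnd = 8 MSS (slow start, doubled)
RTT 4: cwnd = 9 MSS (congestion avoidance, +1)
RTT 5: cwnd = 10 MSS (congestion avoidance, +1)
RTT 6: cwnd = 11 MSS (congestion avoidance, +1)
RTT 7: cwnd = 12 MSS (congestion avoidance, +1)
RTT 8: cwnd = 13 MSS (congestion avoidance, +1)

13


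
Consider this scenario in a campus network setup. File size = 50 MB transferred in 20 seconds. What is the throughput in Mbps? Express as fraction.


Given: file = 50 MB, time = 20 s
File in Mb = 50 * 8 = 400 Mb
Throughput = 400 / 20 Mbps
Throughput = 20 Mbps

20


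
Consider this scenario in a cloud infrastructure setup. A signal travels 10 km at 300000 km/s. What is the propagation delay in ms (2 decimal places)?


Given: distance = 10 km, speed = 300000 km/s
Delay = distance / speed = 10 / 300000 seconds
Delay in ms = 10 * 1000 / 300000
Delay = 0.0333 ms
Rounded to 2 dp = 0.03 ms

0.03


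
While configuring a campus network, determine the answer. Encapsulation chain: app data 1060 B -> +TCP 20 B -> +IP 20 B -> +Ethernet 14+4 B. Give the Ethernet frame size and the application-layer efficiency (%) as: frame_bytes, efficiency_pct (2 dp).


TCP segment = 1060 + 20 = 1080 B
IP packet = 1080 + 20 = 1100 B
Ethernet frame = 1100 + 14 + 4 = 1118 B
Efficiency = app / frame = 1060 / 1118 = 0.948122 = 94.8122% -> 94.81% (2 dp)

1118, 94.81


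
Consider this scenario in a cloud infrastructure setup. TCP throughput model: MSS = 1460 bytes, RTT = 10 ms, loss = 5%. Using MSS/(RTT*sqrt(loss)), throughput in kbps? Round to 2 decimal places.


Given: MSS = 1460 bytes, RTT = 10 ms, loss = 5%
RTT in seconds = 10 / 1000 = 0.01
Loss rate = 5% = 0.05
sqrt(loss) = sqrt(0.05) = 0.223606797750
Throughput (bytes/s) = 1460 / (0.01 * 0.223606797750) = 652931.8494
Throughput (kbps) = 652931.8494 * 8 / 1000 = 5223.454795 -> 5223.45 kbps (2 dp)

5223.45


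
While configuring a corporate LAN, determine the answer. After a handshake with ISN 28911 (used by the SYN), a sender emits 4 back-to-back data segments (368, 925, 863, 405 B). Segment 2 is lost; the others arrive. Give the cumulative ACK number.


SYN uses sequence number 28911; first data byte = ISN + 1 = 28912.
Segment 1: SEQ = 28912, len = 368 B, covers [28912, 29279]
Segment 2: SEQ = 29280, len = 925 B, covers [29280, 30204] [LOST]
Segment 3: SEQ = 30205, len = 863 B, covers [30205, 31067]
Segment 4: SEQ = 31068, len = 405 B, covers [31068, 31472]
In-order data received: bytes [28912, 29279] (segments 1..1).
Segment 2 missing -> gap begins at byte 29280; later segments buffered out of order.
Cumulative ACK = next expected in-order byte = 28912 + 368 = 29280

29280


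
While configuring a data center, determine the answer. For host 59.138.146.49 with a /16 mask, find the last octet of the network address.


Given: IP = 59.138.146.49, prefix = /16
Subnet mask = 255.255.0.0
Last octet of IP: 49
Last octet of mask: 0
Network last octet = 49 AND 0 = 0

0


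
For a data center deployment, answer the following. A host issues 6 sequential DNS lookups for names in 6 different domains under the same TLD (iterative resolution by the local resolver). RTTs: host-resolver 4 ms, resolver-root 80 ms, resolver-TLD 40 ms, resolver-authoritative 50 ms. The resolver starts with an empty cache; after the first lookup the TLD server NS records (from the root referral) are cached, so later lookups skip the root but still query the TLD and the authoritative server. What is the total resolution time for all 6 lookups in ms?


Lookup 1 (cold cache): local + root + TLD + auth = 4 + 80 + 40 + 50 = 174 ms
Lookups 2..6 (TLD NS cached -> skip root; new domain -> still ask TLD and auth): local + TLD + auth = 4 + 40 + 50 = 94 ms each
Remaining 5 lookups: 5 * 94 = 470 ms
Total = 174 + 470 = 644 ms

644


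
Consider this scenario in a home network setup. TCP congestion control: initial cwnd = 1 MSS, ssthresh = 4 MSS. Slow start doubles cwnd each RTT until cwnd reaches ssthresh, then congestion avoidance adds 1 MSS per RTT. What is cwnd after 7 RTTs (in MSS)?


RTT 0: cwnd = 1 MSS (initial)
RTT 1: cwnd = 2 MSS (slow start, doubled)
RTT 2: cwnd = 4 MSS (slow start, doubled)
RTT 3: cwnd = 5 MSS (congestion avoidance, +1)
RTT 4: cwnd = 6 MSS (congestion avoidance, +1)
RTT 5: cwnd = 7 MSS (congestion avoidance, +1)
RTT 6: cwnd = 8 MSS (congestion avoidance, +1)
RTT 7: cwnd = 9 MSS (congestion avoidance, +1)

9


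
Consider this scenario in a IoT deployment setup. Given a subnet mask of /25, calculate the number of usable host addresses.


Given: subnet mask /25
Host bits = 32 - 25 = 7
Total addresses = 2^7 = 128
Usable hosts = 128 - 2 (network + broadcast) = 126

126


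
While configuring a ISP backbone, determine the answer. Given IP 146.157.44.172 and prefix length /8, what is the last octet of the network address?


Given: IP = 146.157.44.172, prefix = /8
Subnet mask = 255.0.0.0
Last octet of IP: 172
Last octet of mask: 0
Network last octet = 172 AND 0 = 0

0


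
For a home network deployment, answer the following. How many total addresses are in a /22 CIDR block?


Given: CIDR prefix /22
Host bits = 32 - 22 = 10
Total addresses = 2^10 = 1024

1024


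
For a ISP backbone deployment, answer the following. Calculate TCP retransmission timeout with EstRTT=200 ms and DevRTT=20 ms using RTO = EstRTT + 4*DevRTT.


Given: EstRTT = 200 ms, DevRTT = 20 ms
Timeout = EstRTT + 4 * DevRTT
4 * DevRTT = 4 * 20 = 80
Timeout = 200 + 80 = 280 ms

280


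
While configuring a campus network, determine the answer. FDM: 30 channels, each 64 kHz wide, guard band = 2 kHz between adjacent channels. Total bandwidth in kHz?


Given: 30 channels, 64 kHz each, guard = 2 kHz
Channel bandwidth = 30 * 64 = 1920 kHz
Guard bands = 29 gaps * 2 kHz = 58 kHz
Total = 1920 + 58 = 1978 kHz

1978


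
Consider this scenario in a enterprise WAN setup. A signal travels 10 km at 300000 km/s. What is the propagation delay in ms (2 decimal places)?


Given: distance = 10 km, speed = 300000 km/s
Delay = distance / speed = 10 / 300000 seconds
Delay in ms = 10 * 1000 / 300000
Delay = 0.0333 ms
Rounded to 2 dp = 0.03 ms

0.03


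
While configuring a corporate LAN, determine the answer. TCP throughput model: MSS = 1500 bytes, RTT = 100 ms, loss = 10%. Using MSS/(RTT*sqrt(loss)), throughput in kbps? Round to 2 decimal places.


Given: MSS = 1500 bytes, RTT = 100 ms, loss = 10%
RTT in seconds = 100 / 1000 = 0.1
Loss rate = 10% = 0.1
sqrt(loss) = sqrt(0.1) = 0.316227766017
Throughput (bytes/s) = 1500 / (0.1 * 0.316227766017) = 47434.1649
Throughput (kbps) = 47434.1649 * 8 / 1000 = 379.473319 -> 379.47 kbps (2 dp)

379.47


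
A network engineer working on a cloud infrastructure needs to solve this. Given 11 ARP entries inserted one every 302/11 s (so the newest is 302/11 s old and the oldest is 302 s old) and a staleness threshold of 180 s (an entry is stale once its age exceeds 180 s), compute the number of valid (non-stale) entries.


Ages are k * 302/11 s for k = 1..11 (spacing = 27.4545 s).
Entry k is valid iff k * 302/11 <= 180 iff k <= 11 * 180 / 302 = 6.5563
n_valid = floor(6.5563) = 6
(n_stale = 11 - 6 = 5)

6


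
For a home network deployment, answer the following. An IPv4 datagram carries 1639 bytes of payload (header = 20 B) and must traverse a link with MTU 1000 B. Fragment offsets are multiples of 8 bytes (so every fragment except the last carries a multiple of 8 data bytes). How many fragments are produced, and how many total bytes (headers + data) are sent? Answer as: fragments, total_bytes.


Max data per non-final fragment = floor((MTU - header)/8)*8 = floor((1000 - 20)/8)*8 = floor(980/8)*8 = 976 B
Final fragment needs no 8-byte alignment: it can carry up to MTU - header = 980 B
Non-final fragments needed = ceil((payload - 980) / 976) = ceil(659/976) = ceil(0.6752) = 1
Number of fragments = 1 + 1 = 2
Fragment sizes (data): 1 * 976 B + 663 B (last, 663 <= 980 OK)
Total bytes sent = payload + n_frags * header = 1639 + 2*20 = 1639 + 40 = 1679 B

2, 1679


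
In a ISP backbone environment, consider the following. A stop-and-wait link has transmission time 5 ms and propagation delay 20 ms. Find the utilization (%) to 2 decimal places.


Given: Ttrans = 5 ms, Tprop = 20 ms
RTT = 2 * Tprop = 2 * 20 = 40 ms
U = Ttrans / (Ttrans + RTT)
U = 5 / (5 + 40)
U = 5 / 45 = 0.111111
U% = 11.11%

11.11


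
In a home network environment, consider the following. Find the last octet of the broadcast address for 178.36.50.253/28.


Given: IP = 178.36.50.253, prefix = /28
Host bits = 32 - 28 = 4
Network last octet = 253 AND mask = 240
Host part size = 2^4 - 1 = 15
Broadcast last octet = 240 OR 15 = 255

255


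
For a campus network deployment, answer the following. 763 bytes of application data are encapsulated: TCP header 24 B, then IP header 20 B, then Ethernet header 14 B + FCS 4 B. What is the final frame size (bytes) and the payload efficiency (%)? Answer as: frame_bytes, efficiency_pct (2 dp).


TCP segment = 763 + 24 = 787 B
IP packet = 787 + 20 = 807 B
Ethernet frame = 807 + 14 + 4 = 825 B
Efficiency = app / frame = 763 / 825 = 0.924848 = 92.4848% -> 92.48% (2 dp)

825, 92.48


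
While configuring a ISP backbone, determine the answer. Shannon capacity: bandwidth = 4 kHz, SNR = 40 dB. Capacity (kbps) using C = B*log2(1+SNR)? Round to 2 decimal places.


Given: B = 4 kHz, SNR = 40 dB
SNR linear = 10^(40/10) = 10000
1 + SNR = 10001
log2(10001) = 13.2878566418
C = 4 * 1000 * 13.2878566418 = 53151.4266 bps
C = 53.151427 kbps -> 53.15 kbps (2 dp)

53.15


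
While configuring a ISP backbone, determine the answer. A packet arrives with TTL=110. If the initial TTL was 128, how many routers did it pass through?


Given: initial TTL = 128, received TTL = 110
Hops = initial TTL - received TTL
Hops = 128 - 110 = 18

18


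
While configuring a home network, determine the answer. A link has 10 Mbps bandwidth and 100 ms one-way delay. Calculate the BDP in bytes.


Given: bandwidth = 10 Mbps, delay = 100 ms
BDP in bits = 10 * 10^6 * 100 / 1000
BDP in bits = 1000000
BDP in bytes = 1000000 / 8 = 125000

125000


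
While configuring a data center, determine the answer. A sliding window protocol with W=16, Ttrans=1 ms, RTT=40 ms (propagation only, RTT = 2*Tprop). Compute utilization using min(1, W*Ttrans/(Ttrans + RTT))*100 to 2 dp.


Given: W = 16, Ttrans = 1 ms, RTT = 40 ms (= 2 * Tprop, Tprop = 20 ms)
Cycle time = Ttrans + RTT = 1 + 40 = 41 ms (first packet sent until its ACK returns)
W * Ttrans = 16 * 1 = 16 ms of sending per cycle
W * Ttrans / (Ttrans + RTT) = 16 / 41 = 0.390244
U = min(1, 0.390244) = 0.390244
U% = 39.02%

39.02


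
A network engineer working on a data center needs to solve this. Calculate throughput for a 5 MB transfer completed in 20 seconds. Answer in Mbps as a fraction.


Given: file = 5 MB, time = 20 s
File in Mb = 5 * 8 = 40 Mb
Throughput = 40 / 20 Mbps
Throughput = 2 Mbps

2


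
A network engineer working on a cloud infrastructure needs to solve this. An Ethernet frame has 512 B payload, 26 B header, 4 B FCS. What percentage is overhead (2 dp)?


Given: payload = 512 B, header = 26 B, trailer = 4 B
Overhead bytes = header + trailer = 26 + 4 = 30
Total frame = payload + overhead = 512 + 30 = 542
Overhead % = 30 / 542 * 100 = 5.5351% -> 5.54% (2 dp)

5.54


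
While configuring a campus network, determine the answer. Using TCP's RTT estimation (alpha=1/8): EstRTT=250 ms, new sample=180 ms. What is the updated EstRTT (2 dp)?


Given: EstRTT = 250 ms, SampleRTT = 180 ms, alpha = 1/8
New EstRTT = (1 - alpha) * EstRTT + alpha * SampleRTT
(7/8) * 250 = 218.75
(1/8) * 180 = 22.5
New EstRTT = 218.75 + 22.5 = 241.25 ms -> 241.25 ms (2 dp)

241.25


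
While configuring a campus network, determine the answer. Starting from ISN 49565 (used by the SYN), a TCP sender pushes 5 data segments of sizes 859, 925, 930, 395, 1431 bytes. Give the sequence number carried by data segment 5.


The SYN occupies sequence number ISN = 49565, so the first data byte is ISN + 1 = 49566.
SEQ of data segment i = (ISN + 1) + sum of payload sizes of segments 1..i-1.
Segment 1: SEQ = 49566, payload = 859 bytes
Segment 2: SEQ = 50425, payload = 925 bytes
Segment 3: SEQ = 51350, payload = 930 bytes
Segment 4: SEQ = 52280, payload = 395 bytes
Segment 5: SEQ = 52675, payload = 1431 bytes
SEQ of segment 5 = 49566 + 859 + 925 + 930 + 395 = 52675

52675


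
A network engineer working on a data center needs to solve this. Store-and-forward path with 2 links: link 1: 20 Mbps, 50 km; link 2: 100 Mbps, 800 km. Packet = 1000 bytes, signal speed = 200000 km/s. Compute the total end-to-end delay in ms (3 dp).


Packet = 1000 bytes = 8000 bits. Store-and-forward: sum (t_trans + t_prop) per link.
Link 1: t_trans = 8000/(20*10^6) s = 0.4000 ms; t_prop = 50/200000 s = 0.2500 ms; subtotal = 0.6500 ms
Link 2: t_trans = 8000/(100*10^6) s = 0.0800 ms; t_prop = 800/200000 s = 4.0000 ms; subtotal = 4.0800 ms
End-to-end = 0.6500 + 4.0800 = 4.7300 ms -> 4.730 ms (3 dp)

4.730


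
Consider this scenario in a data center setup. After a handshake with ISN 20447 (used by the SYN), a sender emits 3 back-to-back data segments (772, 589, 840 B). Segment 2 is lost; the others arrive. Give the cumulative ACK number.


SYN uses sequence number 20447; first data byte = ISN + 1 = 20448.
Segment 1: SEQ = 20448, len = 772 B, covers [20448, 21219]
Segment 2: SEQ = 21220, len = 589 B, covers [21220, 21808] [LOST]
Segment 3: SEQ = 21809, len = 840 B, covers [21809, 22648]
In-order data received: bytes [20448, 21219] (segments 1..1).
Segment 2 missing -> gap begins at byte 21220; later segments buffered out of order.
Cumulative ACK = next expected in-order byte = 20448 + 772 = 21220

21220


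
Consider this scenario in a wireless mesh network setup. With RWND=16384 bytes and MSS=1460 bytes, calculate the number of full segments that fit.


Given: RWND = 16384 bytes, MSS = 1460 bytes
Full segments = floor(RWND / MSS)
Full segments = floor(16384 / 1460)
Full segments = floor(11.2219) = 11

11


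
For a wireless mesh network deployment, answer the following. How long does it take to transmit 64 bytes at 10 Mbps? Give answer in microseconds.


Given: packet = 64 bytes, bandwidth = 10 Mbps
Packet in bits = 64 * 8 = 512 bits
Bandwidth = 10 * 10^6 = 10000000 bps
Time = 512 / 10000000 seconds
Time in us = 512 * 10^6 / 10000000 = 51.2

51.2


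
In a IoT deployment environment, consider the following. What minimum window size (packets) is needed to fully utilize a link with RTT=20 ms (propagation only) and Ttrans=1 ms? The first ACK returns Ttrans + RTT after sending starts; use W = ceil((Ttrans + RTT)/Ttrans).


Given: Ttrans = 1 ms, RTT = 20 ms (= 2 * Tprop, Tprop = 10 ms)
Time until first ACK returns = Ttrans + RTT = 1 + 20 = 21 ms
Need W * Ttrans >= Ttrans + RTT  ->  W >= (Ttrans + RTT) / Ttrans
(Ttrans + RTT) / Ttrans = 21 / 1 = 21
W_min = ceil(21) = 21

21


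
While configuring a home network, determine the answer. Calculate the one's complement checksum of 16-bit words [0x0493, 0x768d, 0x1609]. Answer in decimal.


Given words: [0x0493, 0x768d, 0x1609]
Step 1: Sum all words
Raw sum = 1171 + 30349 + 5641 = 37161
One's complement = ~37161 & 0xFFFF = 28374

28374


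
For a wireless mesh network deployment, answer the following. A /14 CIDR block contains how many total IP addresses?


Given: CIDR prefix /14
Host bits = 32 - 14 = 18
Total addresses = 2^18 = 262144

262144


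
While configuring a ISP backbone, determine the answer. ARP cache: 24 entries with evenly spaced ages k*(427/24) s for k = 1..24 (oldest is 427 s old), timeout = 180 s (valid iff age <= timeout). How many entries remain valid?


Ages are k * 427/24 s for k = 1..24 (spacing = 17.7917 s).
Entry k is valid iff k * 427/24 <= 180 iff k <= 24 * 180 / 427 = 10.1171
n_valid = floor(10.1171) = 10
(n_stale = 24 - 10 = 14)

10


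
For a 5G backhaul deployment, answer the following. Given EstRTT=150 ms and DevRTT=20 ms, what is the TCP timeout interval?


Given: EstRTT = 150 ms, DevRTT = 20 ms
Timeout = EstRTT + 4 * DevRTT
4 * DevRTT = 4 * 20 = 80
Timeout = 150 + 80 = 230 ms

230


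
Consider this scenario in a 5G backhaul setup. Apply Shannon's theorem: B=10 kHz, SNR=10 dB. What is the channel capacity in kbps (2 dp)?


Given: B = 10 kHz, SNR = 10 dB
SNR linear = 10^(10/10) = 10
1 + SNR = 11
log2(11) = 3.4594316186
C = 10 * 1000 * 3.4594316186 = 34594.3162 bps
C = 34.594316 kbps -> 34.59 kbps (2 dp)

34.59


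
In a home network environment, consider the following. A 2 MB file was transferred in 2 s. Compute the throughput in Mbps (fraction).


Given: file = 2 MB, time = 2 s
File in Mb = 2 * 8 = 16 Mb
Throughput = 16 / 2 Mbps
Throughput = 8 Mbps

8


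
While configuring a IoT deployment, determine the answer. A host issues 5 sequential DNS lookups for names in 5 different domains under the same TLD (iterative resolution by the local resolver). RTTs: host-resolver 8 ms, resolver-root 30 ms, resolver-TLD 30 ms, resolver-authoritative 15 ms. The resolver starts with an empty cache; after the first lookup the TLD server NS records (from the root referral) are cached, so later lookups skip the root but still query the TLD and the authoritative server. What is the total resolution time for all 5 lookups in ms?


Lookup 1 (cold cache): local + root + TLD + auth = 8 + 30 + 30 + 15 = 83 ms
Lookups 2..5 (TLD NS cached -> skip root; new domain -> still ask TLD and auth): local + TLD + auth = 8 + 30 + 15 = 53 ms each
Remaining 4 lookups: 4 * 53 = 212 ms
Total = 83 + 212 = 295 ms

295


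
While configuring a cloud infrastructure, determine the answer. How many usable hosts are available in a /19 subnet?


Given: subnet mask /19
Host bits = 32 - 19 = 13
Total addresses = 2^13 = 8192
Usable hosts = 8192 - 2 (network + broadcast) = 8190

8190


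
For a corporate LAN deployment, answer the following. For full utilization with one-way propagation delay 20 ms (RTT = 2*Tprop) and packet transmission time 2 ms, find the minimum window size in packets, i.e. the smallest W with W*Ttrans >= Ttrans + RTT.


Given: Ttrans = 2 ms, RTT = 40 ms (= 2 * Tprop, Tprop = 20 ms)
Time until first ACK returns = Ttrans + RTT = 2 + 40 = 42 ms
Need W * Ttrans >= Ttrans + RTT  ->  W >= (Ttrans + RTT) / Ttrans
(Ttrans + RTT) / Ttrans = 42 / 2 = 21
W_min = ceil(21) = 21

21


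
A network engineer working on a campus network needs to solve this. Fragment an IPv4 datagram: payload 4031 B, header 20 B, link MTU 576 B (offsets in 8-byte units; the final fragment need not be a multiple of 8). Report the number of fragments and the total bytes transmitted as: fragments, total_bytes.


Max data per non-final fragment = floor((MTU - header)/8)*8 = floor((576 - 20)/8)*8 = floor(556/8)*8 = 552 B
Final fragment needs no 8-byte alignment: it can carry up to MTU - header = 556 B
Non-final fragments needed = ceil((payload - 556) / 552) = ceil(3475/552) = ceil(6.2953) = 7
Number of fragments = 7 + 1 = 8
Fragment sizes (data): 7 * 552 B + 167 B (last, 167 <= 556 OK)
Total bytes sent = payload + n_frags * header = 4031 + 8*20 = 4031 + 160 = 4191 B

8, 4191


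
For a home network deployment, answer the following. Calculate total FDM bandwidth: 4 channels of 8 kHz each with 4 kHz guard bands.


Given: 4 channels, 8 kHz each, guard = 4 kHz
Channel bandwidth = 4 * 8 = 32 kHz
Guard bands = 3 gaps * 4 kHz = 12 kHz
Total = 32 + 12 = 44 kHz

44


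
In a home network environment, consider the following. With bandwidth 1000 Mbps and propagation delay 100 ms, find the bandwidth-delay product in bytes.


Given: bandwidth = 1000 Mbps, delay = 100 ms
BDP in bits = 1000 * 10^6 * 100 / 1000
BDP in bits = 100000000
BDP in bytes = 100000000 / 8 = 12500000

12500000


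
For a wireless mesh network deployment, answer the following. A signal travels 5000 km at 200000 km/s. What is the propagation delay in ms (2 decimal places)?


Given: distance = 5000 km, speed = 200000 km/s
Delay = distance / speed = 5000 / 200000 seconds
Delay in ms = 5000 * 1000 / 200000
Delay = 25.0000 ms
Rounded to 2 dp = 25.00 ms

25.00


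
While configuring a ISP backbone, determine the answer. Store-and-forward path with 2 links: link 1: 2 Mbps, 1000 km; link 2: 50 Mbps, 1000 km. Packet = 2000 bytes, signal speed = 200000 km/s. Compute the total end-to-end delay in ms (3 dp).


Packet = 2000 bytes = 16000 bits. Store-and-forward: sum (t_trans + t_prop) per link.
Link 1: t_trans = 16000/(2*10^6) s = 8.0000 ms; t_prop = 1000/200000 s = 5.0000 ms; subtotal = 13.0000 ms
Link 2: t_trans = 16000/(50*10^6) s = 0.3200 ms; t_prop = 1000/200000 s = 5.0000 ms; subtotal = 5.3200 ms
End-to-end = 13.0000 + 5.3200 = 18.3200 ms -> 18.320 ms (3 dp)

18.320
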